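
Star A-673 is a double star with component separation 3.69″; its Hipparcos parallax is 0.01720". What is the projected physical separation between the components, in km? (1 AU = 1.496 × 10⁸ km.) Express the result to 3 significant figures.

3.21 × 10^10 km

d = 1/p = 1/0.01720″ = 58.14 pc.
At distance d (pc), an angle of θ arcsec spans θ·d AU: s = 3.69 × 58.14 = 214.54 AU.
= 214.54 × 1.496 × 10⁸ km = 3.2095 × 10^10 km.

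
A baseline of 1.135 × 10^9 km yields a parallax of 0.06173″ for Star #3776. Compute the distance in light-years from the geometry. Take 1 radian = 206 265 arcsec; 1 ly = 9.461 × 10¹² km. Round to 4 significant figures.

θ = 0.06173″ = 0.06173/206265 = 2.9928 × 10^-7 rad.
d = B/θ = (1.135 × 10^9) / (2.9928 × 10^-7) = 3.7924 × 10^15 km = (3.7924 × 10^15) / (9.461 × 10^12) ly = 400.85 ly.

400.9 ly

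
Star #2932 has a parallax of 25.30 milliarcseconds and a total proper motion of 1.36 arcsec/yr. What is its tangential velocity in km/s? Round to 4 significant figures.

254.8 km/s

d = 1/p = 1/0.02530″ = 39.526 pc.
v_t = 4.74 × μ × d = 4.74 × 1.36 × 39.526 = 254.8 km/s.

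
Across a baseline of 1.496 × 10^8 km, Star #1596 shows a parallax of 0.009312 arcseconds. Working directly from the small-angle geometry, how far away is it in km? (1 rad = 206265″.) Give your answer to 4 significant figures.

θ = 0.009312″ = 0.009312/206265 = 4.5146 × 10^-8 rad.
d = B/θ = (1.496 × 10^8) / (4.5146 × 10^-8) = 3.3137 × 10^15 km.

3.314 × 10^15 km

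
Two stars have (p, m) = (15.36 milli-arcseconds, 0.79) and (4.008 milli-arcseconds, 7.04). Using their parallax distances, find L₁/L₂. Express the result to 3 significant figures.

L₁/L₂ = 21.5

d₁ = 1/p₁ = 1/0.01536″ = 65.104 pc; d₂ = 1/p₂ = 1/0.004008″ = 249.5 pc.
M₁ = m₁ − 5 log₁₀ d₁ + 5 = 0.79 − 9.0680 + 5 = -3.2780.
M₂ = 7.04 − 11.9854 + 5 = 0.0546.
L₁/L₂ = 10^(0.4(M₂ − M₁)) = 10^(0.4 × 3.3326) = 10^1.33304 = 21.53.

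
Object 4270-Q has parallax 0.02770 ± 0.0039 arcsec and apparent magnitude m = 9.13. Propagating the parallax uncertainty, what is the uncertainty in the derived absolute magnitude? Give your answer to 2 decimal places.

M = m − 5 log₁₀ d + 5 = m + 5 log₁₀ p + 5, so ∂M/∂p = 5/(p ln 10).
σ_M = (5/ln 10) · (σ_p/p) = 2.1715 × 0.0039/0.02770 = 2.1715 × 0.14079 = 0.30573.

σ_M = 0.31 mag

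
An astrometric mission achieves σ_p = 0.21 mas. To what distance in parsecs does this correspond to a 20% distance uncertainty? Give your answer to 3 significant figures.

σ_d/d = σ_p/p, so the condition is σ_p/p ≤ 0.20, i.e. p ≥ σ_p/0.20.
p_min = 0.21/0.20 = 1.05 mas = 0.00105 arcsec.
d_max = 1/p_min = 1/0.00105 = 952.38 pc.

952 pc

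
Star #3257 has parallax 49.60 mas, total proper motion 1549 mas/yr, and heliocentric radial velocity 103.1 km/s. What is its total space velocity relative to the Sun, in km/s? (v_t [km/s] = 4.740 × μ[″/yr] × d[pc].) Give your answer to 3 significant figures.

180 km/s

d = 1/p = 1/0.04960″ = 20.161 pc.
μ = 1549 mas/yr = 1.549 ″/yr.
v_t = 4.740 μ d = 4.740 × 1.549 × 20.161 = 148.03 km/s.
v = √(v_r² + v_t²) = √(103.1² + 148.03²) = √32542.5 = 180.4 km/s.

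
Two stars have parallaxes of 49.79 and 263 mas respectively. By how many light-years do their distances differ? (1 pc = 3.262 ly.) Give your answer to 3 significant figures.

53.1 ly

d_A = 1/0.04979″ = 20.084 pc; d_B = 1/0.2630″ = 3.8023 pc.
|d_B − d_A| = |3.8023 − 20.084| = 16.282 pc = 16.282 × 3.262 ly = 53.112 ly.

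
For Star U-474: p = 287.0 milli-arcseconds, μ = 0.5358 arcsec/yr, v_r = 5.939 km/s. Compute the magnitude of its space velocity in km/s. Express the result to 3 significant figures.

10.7 km/s

d = 1/p = 1/0.2870″ = 3.4843 pc.
v_t = 4.740 μ d = 4.740 × 0.5358 × 3.4843 = 8.849 km/s.
v = √(v_r² + v_t²) = √(5.939² + 8.849²) = √113.577 = 10.657 km/s.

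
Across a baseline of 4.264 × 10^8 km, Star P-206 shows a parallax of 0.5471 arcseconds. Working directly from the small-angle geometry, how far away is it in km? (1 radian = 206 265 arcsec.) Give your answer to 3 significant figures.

θ = 0.5471″ = 0.5471/206265 = 2.6524 × 10^-6 rad.
d = B/θ = (4.264 × 10^8) / (2.6524 × 10^-6) = 1.6076 × 10^14 km.

1.61 × 10^14 km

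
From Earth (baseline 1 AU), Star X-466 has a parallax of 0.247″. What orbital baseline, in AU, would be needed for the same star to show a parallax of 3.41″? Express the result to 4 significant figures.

13.81 AU

Parallax scales linearly with baseline: p ∝ B, so B = p_target / p_Earth × 1 AU.
B = 3.41 / 0.247 = 13.806 AU.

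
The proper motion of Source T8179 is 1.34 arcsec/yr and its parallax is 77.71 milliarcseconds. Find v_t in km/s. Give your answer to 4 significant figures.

81.73 km/s

d = 1/p = 1/0.07771″ = 12.868 pc.
v_t = 4.74 × μ × d = 4.74 × 1.34 × 12.868 = 81.732 km/s.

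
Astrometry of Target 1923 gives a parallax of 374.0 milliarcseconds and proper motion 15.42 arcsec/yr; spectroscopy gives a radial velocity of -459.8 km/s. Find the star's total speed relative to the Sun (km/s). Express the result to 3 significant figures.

500 km/s

d = 1/p = 1/0.3740″ = 2.6738 pc.
v_t = 4.740 μ d = 4.740 × 15.42 × 2.6738 = 195.43 km/s.
v = √(v_r² + v_t²) = √((-459.8)² + 195.43²) = √249609 = 499.61 km/s.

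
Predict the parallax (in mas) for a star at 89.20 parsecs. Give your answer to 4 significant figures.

11.21 mas

p = 1/d = 1/89.2 = 0.011211 arcsec.
= 0.011211 × 1000 = 11.211 mas.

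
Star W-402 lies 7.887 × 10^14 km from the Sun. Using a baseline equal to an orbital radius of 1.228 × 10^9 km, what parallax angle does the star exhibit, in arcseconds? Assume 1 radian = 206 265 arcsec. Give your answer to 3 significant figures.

0.321 arcsec

θ ≈ B/d = (1.228 × 10^9) / (7.887 × 10^14) = 1.5570 × 10^-6 rad.
In arcseconds: 1.5570 × 10^-6 × 206265 = 0.32115″.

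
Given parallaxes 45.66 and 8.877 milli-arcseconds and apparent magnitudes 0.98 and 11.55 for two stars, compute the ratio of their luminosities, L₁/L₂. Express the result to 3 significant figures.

d₁ = 1/p₁ = 1/0.04566″ = 21.901 pc; d₂ = 1/p₂ = 1/0.008877″ = 112.65 pc.
M₁ = m₁ − 5 log₁₀ d₁ + 5 = 0.98 − 6.7023 + 5 = -0.7223.
M₂ = 11.55 − 10.2587 + 5 = 6.2913.
L₁/L₂ = 10^(0.4(M₂ − M₁)) = 10^(0.4 × 7.0136) = 10^2.80544 = 638.91.

L₁/L₂ = 639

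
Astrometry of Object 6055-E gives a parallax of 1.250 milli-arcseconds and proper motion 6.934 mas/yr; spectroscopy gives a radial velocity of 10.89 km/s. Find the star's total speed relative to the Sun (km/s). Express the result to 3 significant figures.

d = 1/p = 1/0.001250″ = 800 pc.
μ = 6.934 mas/yr = 0.006934 ″/yr.
v_t = 4.740 μ d = 4.740 × 0.006934 × 800 = 26.294 km/s.
v = √(v_r² + v_t²) = √(10.89² + 26.294²) = √809.967 = 28.46 km/s.

28.5 km/s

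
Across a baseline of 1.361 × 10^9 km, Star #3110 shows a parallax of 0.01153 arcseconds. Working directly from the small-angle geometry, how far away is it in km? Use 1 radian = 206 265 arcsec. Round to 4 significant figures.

2.435 × 10^16 km

θ = 0.01153″ = 0.01153/206265 = 5.5899 × 10^-8 rad.
d = B/θ = (1.361 × 10^9) / (5.5899 × 10^-8) = 2.4347 × 10^16 km.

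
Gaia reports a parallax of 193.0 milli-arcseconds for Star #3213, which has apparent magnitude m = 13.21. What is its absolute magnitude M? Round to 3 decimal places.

d = 1/p = 1/0.1930″ = 5.1813 pc.
m − M = 5 log₁₀(5.1813) − 5 = 3.5722 − 5 = -1.4278.
M = m − (m − M) = 13.21 − (-1.4278) = 14.638.

M = 14.638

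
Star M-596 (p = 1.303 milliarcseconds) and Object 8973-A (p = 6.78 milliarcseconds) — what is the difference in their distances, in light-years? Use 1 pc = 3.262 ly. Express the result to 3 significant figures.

2020 ly

d_A = 1/0.001303″ = 767.46 pc; d_B = 1/0.006780″ = 147.49 pc.
|d_B − d_A| = |147.49 − 767.46| = 619.97 pc = 619.97 × 3.262 ly = 2022.3 ly.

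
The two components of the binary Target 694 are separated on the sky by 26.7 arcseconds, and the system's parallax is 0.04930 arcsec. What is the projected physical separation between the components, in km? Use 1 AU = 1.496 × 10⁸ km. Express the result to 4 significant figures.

8.102 × 10^10 km

d = 1/p = 1/0.04930″ = 20.284 pc.
At distance d (pc), an angle of θ arcsec spans θ·d AU: s = 26.7 × 20.284 = 541.58 AU.
= 541.58 × 1.496 × 10⁸ km = 8.1020 × 10^10 km.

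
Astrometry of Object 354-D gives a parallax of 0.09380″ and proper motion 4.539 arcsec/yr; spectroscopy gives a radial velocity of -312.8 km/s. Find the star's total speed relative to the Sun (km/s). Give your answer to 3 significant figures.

d = 1/p = 1/0.09380″ = 10.661 pc.
v_t = 4.740 μ d = 4.740 × 4.539 × 10.661 = 229.37 km/s.
v = √(v_r² + v_t²) = √((-312.8)² + 229.37²) = √150454 = 387.88 km/s.

388 km/s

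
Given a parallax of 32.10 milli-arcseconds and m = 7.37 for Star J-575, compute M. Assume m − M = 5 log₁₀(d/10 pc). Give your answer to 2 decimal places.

d = 1/p = 1/0.03210″ = 31.153 pc.
m − M = 5 log₁₀(31.153) − 5 = 7.4675 − 5 = 2.4675.
M = m − (m − M) = 7.37 − 2.4675 = 4.90.

M = 4.90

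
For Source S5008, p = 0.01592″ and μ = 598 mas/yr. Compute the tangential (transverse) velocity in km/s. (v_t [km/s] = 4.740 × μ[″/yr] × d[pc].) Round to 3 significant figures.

d = 1/p = 1/0.01592″ = 62.814 pc.
μ = 598 mas/yr = 0.598 ″/yr.
v_t = 4.74 × μ × d = 4.74 × 0.598 × 62.814 = 178.05 km/s.

178 km/s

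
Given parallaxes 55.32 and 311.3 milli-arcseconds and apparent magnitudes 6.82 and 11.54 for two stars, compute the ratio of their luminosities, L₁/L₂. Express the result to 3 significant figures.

d₁ = 1/p₁ = 1/0.05532″ = 18.077 pc; d₂ = 1/p₂ = 1/0.3113″ = 3.2123 pc.
M₁ = m₁ − 5 log₁₀ d₁ + 5 = 6.82 − 6.2856 + 5 = 5.5344.
M₂ = 11.54 − 2.5341 + 5 = 14.0059.
L₁/L₂ = 10^(0.4(M₂ − M₁)) = 10^(0.4 × 8.4715) = 10^3.38860 = 2446.8.

L₁/L₂ = 2450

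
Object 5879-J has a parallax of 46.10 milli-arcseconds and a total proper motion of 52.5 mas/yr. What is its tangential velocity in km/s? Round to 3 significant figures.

d = 1/p = 1/0.04610″ = 21.692 pc.
μ = 52.5 mas/yr = 0.0525 ″/yr.
v_t = 4.74 × μ × d = 4.74 × 0.0525 × 21.692 = 5.3981 km/s.

5.40 km/s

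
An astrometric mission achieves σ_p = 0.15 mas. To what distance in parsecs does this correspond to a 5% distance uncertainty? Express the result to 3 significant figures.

333 pc

σ_d/d = σ_p/p, so the condition is σ_p/p ≤ 0.05, i.e. p ≥ σ_p/0.05.
p_min = 0.15/0.05 = 3 mas = 0.003 arcsec.
d_max = 1/p_min = 1/0.003 = 333.33 pc.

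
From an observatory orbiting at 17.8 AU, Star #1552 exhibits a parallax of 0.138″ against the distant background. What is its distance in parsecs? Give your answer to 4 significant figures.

129.0 pc

With baseline B (in AU) and parallax p (in arcsec), d = B/p parsecs.
d = 17.8 / 0.138 = 128.99 pc.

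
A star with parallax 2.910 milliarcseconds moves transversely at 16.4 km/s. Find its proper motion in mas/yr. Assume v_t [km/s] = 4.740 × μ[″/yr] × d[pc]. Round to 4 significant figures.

d = 1/p = 1/0.002910″ = 343.64 pc.
μ = v_t / (4.74 d) = 16.4 / (4.74 × 343.64) = 16.4 / 1628.9 = 0.010068 ″/yr = 10.068 mas/yr.

10.07 mas/yr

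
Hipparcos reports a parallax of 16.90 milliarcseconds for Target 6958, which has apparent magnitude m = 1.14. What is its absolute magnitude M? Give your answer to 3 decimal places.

M = -2.721

d = 1/p = 1/0.01690″ = 59.172 pc.
m − M = 5 log₁₀(59.172) − 5 = 8.8606 − 5 = 3.8606.
M = m − (m − M) = 1.14 − 3.8606 = -2.721.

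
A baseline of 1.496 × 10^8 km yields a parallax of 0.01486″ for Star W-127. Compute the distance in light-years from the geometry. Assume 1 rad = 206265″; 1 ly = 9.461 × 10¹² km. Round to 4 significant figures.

θ = 0.01486″ = 0.01486/206265 = 7.2043 × 10^-8 rad.
d = B/θ = (1.496 × 10^8) / (7.2043 × 10^-8) = 2.0765 × 10^15 km = (2.0765 × 10^15) / (9.461 × 10^12) ly = 219.48 ly.

219.5 ly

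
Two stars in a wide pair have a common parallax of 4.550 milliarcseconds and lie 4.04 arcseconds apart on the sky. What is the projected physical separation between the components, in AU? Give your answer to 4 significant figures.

887.9 AU

d = 1/p = 1/0.004550″ = 219.78 pc.
At distance d (pc), an angle of θ arcsec spans θ·d AU: s = 4.04 × 219.78 = 887.91 AU.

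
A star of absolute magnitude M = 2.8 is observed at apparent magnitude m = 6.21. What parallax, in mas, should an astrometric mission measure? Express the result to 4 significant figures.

m − M = 6.21 − 2.8 = 3.41.
d = 10^((m−M)/5 + 1) = 10^1.682 = 48.084 pc.
p = 1/d = 1/48.084 = 0.020797 arcsec = 20.797 mas.

20.80 mas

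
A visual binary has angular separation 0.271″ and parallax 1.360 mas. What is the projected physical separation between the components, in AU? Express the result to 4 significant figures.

199.3 AU

d = 1/p = 1/0.001360″ = 735.29 pc.
At distance d (pc), an angle of θ arcsec spans θ·d AU: s = 0.271 × 735.29 = 199.26 AU.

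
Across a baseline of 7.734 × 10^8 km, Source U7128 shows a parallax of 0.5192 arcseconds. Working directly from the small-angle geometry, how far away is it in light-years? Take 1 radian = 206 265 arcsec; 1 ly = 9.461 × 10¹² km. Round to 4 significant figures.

32.48 ly

θ = 0.5192″ = 0.5192/206265 = 2.5172 × 10^-6 rad.
d = B/θ = (7.734 × 10^8) / (2.5172 × 10^-6) = 3.0725 × 10^14 km = (3.0725 × 10^14) / (9.461 × 10^12) ly = 32.475 ly.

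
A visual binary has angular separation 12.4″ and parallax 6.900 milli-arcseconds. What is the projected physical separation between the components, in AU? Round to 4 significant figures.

1797 AU

d = 1/p = 1/0.006900″ = 144.93 pc.
At distance d (pc), an angle of θ arcsec spans θ·d AU: s = 12.4 × 144.93 = 1797.1 AU.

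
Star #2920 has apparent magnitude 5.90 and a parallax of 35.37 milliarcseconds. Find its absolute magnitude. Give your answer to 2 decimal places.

M = 3.64

d = 1/p = 1/0.03537″ = 28.273 pc.
m − M = 5 log₁₀(28.273) − 5 = 7.2569 − 5 = 2.2569.
M = m − (m − M) = 5.90 − 2.2569 = 3.64.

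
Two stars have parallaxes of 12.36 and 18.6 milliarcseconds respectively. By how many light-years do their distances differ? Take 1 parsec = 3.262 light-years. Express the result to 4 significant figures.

d_A = 1/0.01236″ = 80.906 pc; d_B = 1/0.01860″ = 53.763 pc.
|d_B − d_A| = |53.763 − 80.906| = 27.143 pc = 27.143 × 3.262 ly = 88.54 ly.

88.54 ly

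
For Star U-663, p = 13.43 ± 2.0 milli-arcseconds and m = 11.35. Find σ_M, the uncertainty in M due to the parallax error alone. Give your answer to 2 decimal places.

σ_M = 0.32 mag

M = m − 5 log₁₀ d + 5 = m + 5 log₁₀ p + 5, so ∂M/∂p = 5/(p ln 10).
σ_M = (5/ln 10) · (σ_p/p) = 2.1715 × 2.0/13.43 = 2.1715 × 0.14892 = 0.32338.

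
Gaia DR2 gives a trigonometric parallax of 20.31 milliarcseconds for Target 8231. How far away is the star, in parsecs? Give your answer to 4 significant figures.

49.24 pc

p = 20.31 milliarcseconds = 0.02031 arcsec.
d = 1/p = 1/0.02031 = 49.237 pc.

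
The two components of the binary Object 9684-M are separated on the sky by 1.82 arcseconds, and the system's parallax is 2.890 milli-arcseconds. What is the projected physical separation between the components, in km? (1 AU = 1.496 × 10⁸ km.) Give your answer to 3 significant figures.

9.42 × 10^10 km

d = 1/p = 1/0.002890″ = 346.02 pc.
At distance d (pc), an angle of θ arcsec spans θ·d AU: s = 1.82 × 346.02 = 629.76 AU.
= 629.76 × 1.496 × 10⁸ km = 9.4212 × 10^10 km.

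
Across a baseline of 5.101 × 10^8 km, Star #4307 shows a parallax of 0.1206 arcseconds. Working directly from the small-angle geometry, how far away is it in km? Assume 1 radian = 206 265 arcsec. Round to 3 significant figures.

θ = 0.1206″ = 0.1206/206265 = 5.8468 × 10^-7 rad.
d = B/θ = (5.101 × 10^8) / (5.8468 × 10^-7) = 8.7244 × 10^14 km.

8.72 × 10^14 km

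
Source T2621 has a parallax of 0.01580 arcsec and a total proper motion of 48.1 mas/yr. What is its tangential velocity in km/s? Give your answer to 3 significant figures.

14.4 km/s

d = 1/p = 1/0.01580″ = 63.291 pc.
μ = 48.1 mas/yr = 0.0481 ″/yr.
v_t = 4.74 × μ × d = 4.74 × 0.0481 × 63.291 = 14.43 km/s.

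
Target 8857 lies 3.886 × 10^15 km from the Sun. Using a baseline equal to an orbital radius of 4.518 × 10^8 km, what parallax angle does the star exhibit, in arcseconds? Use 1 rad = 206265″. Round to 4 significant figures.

θ ≈ B/d = (4.518 × 10^8) / (3.886 × 10^15) = 1.1626 × 10^-7 rad.
In arcseconds: 1.1626 × 10^-7 × 206265 = 0.02398″.

0.02398 arcsec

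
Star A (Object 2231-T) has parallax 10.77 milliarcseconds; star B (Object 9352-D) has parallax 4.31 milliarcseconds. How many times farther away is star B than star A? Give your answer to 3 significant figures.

2.50

Since d = 1/p, d_B/d_A = p_A/p_B.
= 10.77 / 4.31 = 2.4988.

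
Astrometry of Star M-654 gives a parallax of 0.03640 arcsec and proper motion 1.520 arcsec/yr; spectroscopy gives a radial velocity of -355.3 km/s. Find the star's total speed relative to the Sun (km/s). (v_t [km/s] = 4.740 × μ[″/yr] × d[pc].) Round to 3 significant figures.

d = 1/p = 1/0.03640″ = 27.473 pc.
v_t = 4.740 μ d = 4.740 × 1.520 × 27.473 = 197.94 km/s.
v = √(v_r² + v_t²) = √((-355.3)² + 197.94²) = √165418 = 406.72 km/s.

407 km/s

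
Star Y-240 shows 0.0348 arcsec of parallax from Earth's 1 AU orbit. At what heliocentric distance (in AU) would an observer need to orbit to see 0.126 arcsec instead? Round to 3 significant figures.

Parallax scales linearly with baseline: p ∝ B, so B = p_target / p_Earth × 1 AU.
B = 0.126 / 0.0348 = 3.6207 AU.

3.62 AU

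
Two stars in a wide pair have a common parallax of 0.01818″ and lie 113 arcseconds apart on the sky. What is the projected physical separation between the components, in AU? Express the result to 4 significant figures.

6216 AU

d = 1/p = 1/0.01818″ = 55.006 pc.
At distance d (pc), an angle of θ arcsec spans θ·d AU: s = 113 × 55.006 = 6215.7 AU.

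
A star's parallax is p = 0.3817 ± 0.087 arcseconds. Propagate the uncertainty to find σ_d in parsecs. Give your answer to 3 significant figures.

d = 1/p, so σ_d = σ_p / p².
σ_d = 0.0870 / (0.3817)² = 0.0870 / 0.14569 = 0.59716 pc.

0.597 pc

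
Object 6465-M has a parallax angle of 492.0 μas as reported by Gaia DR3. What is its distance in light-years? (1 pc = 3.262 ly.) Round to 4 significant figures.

6630 light years

p = 492.0 μas = 0.0004920 arcsec.
d = 1/p = 1/0.0004920 = 2032.5 pc.
In light-years: 2032.5 × 3.262 = 6630 ly.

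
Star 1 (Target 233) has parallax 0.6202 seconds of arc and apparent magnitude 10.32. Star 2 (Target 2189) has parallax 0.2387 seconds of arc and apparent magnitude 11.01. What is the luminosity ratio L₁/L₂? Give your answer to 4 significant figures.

L₁/L₂ = 0.2797

d₁ = 1/p₁ = 1/0.6202″ = 1.6124 pc; d₂ = 1/p₂ = 1/0.2387″ = 4.1894 pc.
M₁ = m₁ − 5 log₁₀ d₁ + 5 = 10.32 − 1.0374 + 5 = 14.2826.
M₂ = 11.01 − 3.1108 + 5 = 12.8992.
L₁/L₂ = 10^(0.4(M₂ − M₁)) = 10^(0.4 × (-1.3834)) = 10^(-0.55336) = 0.27967.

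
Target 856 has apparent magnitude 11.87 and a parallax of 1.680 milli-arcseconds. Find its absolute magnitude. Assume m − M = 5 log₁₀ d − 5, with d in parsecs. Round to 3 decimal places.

M = 2.997

d = 1/p = 1/0.001680″ = 595.24 pc.
m − M = 5 log₁₀(595.24) − 5 = 13.8735 − 5 = 8.8735.
M = m − (m − M) = 11.87 − 8.8735 = 2.997.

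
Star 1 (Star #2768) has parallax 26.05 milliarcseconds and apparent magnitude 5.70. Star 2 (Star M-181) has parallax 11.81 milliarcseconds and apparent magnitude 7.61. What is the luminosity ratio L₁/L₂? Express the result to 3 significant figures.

L₁/L₂ = 1.19

d₁ = 1/p₁ = 1/0.02605″ = 38.388 pc; d₂ = 1/p₂ = 1/0.01181″ = 84.674 pc.
M₁ = m₁ − 5 log₁₀ d₁ + 5 = 5.70 − 7.9210 + 5 = 2.7790.
M₂ = 7.61 − 9.6388 + 5 = 2.9712.
L₁/L₂ = 10^(0.4(M₂ − M₁)) = 10^(0.4 × 0.1922) = 10^0.07688 = 1.1937.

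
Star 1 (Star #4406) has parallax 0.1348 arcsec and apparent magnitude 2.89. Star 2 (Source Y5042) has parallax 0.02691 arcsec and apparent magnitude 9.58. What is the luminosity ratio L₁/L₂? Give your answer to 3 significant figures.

d₁ = 1/p₁ = 1/0.1348″ = 7.4184 pc; d₂ = 1/p₂ = 1/0.02691″ = 37.161 pc.
M₁ = m₁ − 5 log₁₀ d₁ + 5 = 2.89 − 4.3516 + 5 = 3.5384.
M₂ = 9.58 − 7.8504 + 5 = 6.7296.
L₁/L₂ = 10^(0.4(M₂ − M₁)) = 10^(0.4 × 3.1912) = 10^1.27648 = 18.901.

L₁/L₂ = 18.9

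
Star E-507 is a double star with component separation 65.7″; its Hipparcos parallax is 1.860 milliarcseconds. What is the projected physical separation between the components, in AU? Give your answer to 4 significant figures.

d = 1/p = 1/0.001860″ = 537.63 pc.
At distance d (pc), an angle of θ arcsec spans θ·d AU: s = 65.7 × 537.63 = 35322 AU.

35320 AU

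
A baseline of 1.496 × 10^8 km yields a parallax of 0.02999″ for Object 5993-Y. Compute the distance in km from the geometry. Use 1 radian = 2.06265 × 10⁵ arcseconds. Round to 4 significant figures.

1.029 × 10^15 km

θ = 0.02999″ = 0.02999/206265 = 1.4540 × 10^-7 rad.
d = B/θ = (1.496 × 10^8) / (1.4540 × 10^-7) = 1.0289 × 10^15 km.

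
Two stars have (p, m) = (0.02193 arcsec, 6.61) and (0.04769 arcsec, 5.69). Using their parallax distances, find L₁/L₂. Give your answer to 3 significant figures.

d₁ = 1/p₁ = 1/0.02193″ = 45.6 pc; d₂ = 1/p₂ = 1/0.04769″ = 20.969 pc.
M₁ = m₁ − 5 log₁₀ d₁ + 5 = 6.61 − 8.2948 + 5 = 3.3152.
M₂ = 5.69 − 6.6079 + 5 = 4.0821.
L₁/L₂ = 10^(0.4(M₂ − M₁)) = 10^(0.4 × 0.7669) = 10^0.30676 = 2.0266.

L₁/L₂ = 2.03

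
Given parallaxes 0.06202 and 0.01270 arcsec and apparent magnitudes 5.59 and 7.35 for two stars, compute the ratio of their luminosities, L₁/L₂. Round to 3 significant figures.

L₁/L₂ = 0.212

d₁ = 1/p₁ = 1/0.06202″ = 16.124 pc; d₂ = 1/p₂ = 1/0.01270″ = 78.74 pc.
M₁ = m₁ − 5 log₁₀ d₁ + 5 = 5.59 − 6.0374 + 5 = 4.5526.
M₂ = 7.35 − 9.4810 + 5 = 2.8690.
L₁/L₂ = 10^(0.4(M₂ − M₁)) = 10^(0.4 × (-1.6836)) = 10^(-0.67344) = 0.21211.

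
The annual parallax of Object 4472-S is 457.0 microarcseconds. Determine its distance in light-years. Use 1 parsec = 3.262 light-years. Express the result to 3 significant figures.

p = 457.0 microarcseconds = 0.0004570 arcsec.
d = 1/p = 1/0.0004570 = 2188.2 pc.
In light-years: 2188.2 × 3.262 = 7137.9 ly.

7140 light years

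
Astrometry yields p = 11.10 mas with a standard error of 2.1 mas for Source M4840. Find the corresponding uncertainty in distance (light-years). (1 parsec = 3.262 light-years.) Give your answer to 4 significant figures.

55.60 ly

d = 1/p, so σ_d = σ_p / p².
σ_d = 0.00210 / (0.01110)² = 0.00210 / 0.00012321 = 17.044 pc = 17.044 × 3.262 ly = 55.598 ly.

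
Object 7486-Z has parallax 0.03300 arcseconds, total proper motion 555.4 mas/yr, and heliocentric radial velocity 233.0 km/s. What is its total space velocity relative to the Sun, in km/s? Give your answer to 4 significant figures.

d = 1/p = 1/0.03300″ = 30.303 pc.
μ = 555.4 mas/yr = 0.5554 ″/yr.
v_t = 4.740 μ d = 4.740 × 0.5554 × 30.303 = 79.776 km/s.
v = √(v_r² + v_t²) = √(233.0² + 79.776²) = √60653.2 = 246.28 km/s.

246.3 km/s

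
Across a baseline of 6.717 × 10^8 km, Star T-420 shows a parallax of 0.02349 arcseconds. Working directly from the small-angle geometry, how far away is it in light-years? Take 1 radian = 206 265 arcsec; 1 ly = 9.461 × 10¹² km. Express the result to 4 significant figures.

θ = 0.02349″ = 0.02349/206265 = 1.1388 × 10^-7 rad.
d = B/θ = (6.717 × 10^8) / (1.1388 × 10^-7) = 5.8983 × 10^15 km = (5.8983 × 10^15) / (9.461 × 10^12) ly = 623.43 ly.

623.4 ly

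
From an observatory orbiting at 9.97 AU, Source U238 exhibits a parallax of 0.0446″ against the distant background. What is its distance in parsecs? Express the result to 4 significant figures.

223.5 pc

With baseline B (in AU) and parallax p (in arcsec), d = B/p parsecs.
d = 9.97 / 0.0446 = 223.54 pc.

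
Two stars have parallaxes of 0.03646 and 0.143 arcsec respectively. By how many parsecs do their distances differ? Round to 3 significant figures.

20.4 pc

d_A = 1/0.03646″ = 27.427 pc; d_B = 1/0.1430″ = 6.993 pc.
|d_B − d_A| = |6.993 − 27.427| = 20.434 pc.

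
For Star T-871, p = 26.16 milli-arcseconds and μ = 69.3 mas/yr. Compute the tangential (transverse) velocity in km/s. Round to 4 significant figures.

d = 1/p = 1/0.02616″ = 38.226 pc.
μ = 69.3 mas/yr = 0.0693 ″/yr.
v_t = 4.74 × μ × d = 4.74 × 0.0693 × 38.226 = 12.557 km/s.

12.56 km/s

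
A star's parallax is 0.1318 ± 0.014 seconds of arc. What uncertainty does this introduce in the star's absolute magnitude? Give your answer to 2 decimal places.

σ_M = 0.23 mag

M = m − 5 log₁₀ d + 5 = m + 5 log₁₀ p + 5, so ∂M/∂p = 5/(p ln 10).
σ_M = (5/ln 10) · (σ_p/p) = 2.1715 × 0.014/0.1318 = 2.1715 × 0.10622 = 0.23066.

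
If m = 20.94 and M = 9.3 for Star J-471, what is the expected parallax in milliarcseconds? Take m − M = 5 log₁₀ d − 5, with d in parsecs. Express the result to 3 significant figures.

0.470 mas

m − M = 20.94 − 9.3 = 11.64.
d = 10^((m−M)/5 + 1) = 10^3.328 = 2128.1 pc.
p = 1/d = 1/2128.1 = 0.0004699 arcsec = 0.4699 mas.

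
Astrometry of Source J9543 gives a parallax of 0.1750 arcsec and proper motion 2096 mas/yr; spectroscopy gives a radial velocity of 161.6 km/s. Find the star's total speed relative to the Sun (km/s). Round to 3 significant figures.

d = 1/p = 1/0.1750″ = 5.7143 pc.
μ = 2096 mas/yr = 2.096 ″/yr.
v_t = 4.740 μ d = 4.740 × 2.096 × 5.7143 = 56.772 km/s.
v = √(v_r² + v_t²) = √(161.6² + 56.772²) = √29337.6 = 171.28 km/s.

171 km/s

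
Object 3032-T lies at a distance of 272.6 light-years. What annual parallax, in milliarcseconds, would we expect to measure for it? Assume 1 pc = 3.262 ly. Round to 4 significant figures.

11.97 mas

d = 272.6 ly ÷ 3.262 = 83.568 pc.
p = 1/d = 1/83.568 = 0.011966 arcsec.
= 0.011966 × 1000 = 11.966 mas.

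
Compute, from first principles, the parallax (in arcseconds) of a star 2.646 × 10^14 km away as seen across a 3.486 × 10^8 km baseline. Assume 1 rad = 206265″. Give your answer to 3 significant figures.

0.272 arcsec

θ ≈ B/d = (3.486 × 10^8) / (2.646 × 10^14) = 1.3175 × 10^-6 rad.
In arcseconds: 1.3175 × 10^-6 × 206265 = 0.27175″.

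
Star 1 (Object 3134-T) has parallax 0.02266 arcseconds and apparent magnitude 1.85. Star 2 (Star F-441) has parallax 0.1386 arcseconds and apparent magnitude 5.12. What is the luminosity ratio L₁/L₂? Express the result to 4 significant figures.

d₁ = 1/p₁ = 1/0.02266″ = 44.131 pc; d₂ = 1/p₂ = 1/0.1386″ = 7.215 pc.
M₁ = m₁ − 5 log₁₀ d₁ + 5 = 1.85 − 8.2237 + 5 = -1.3737.
M₂ = 5.12 − 4.2912 + 5 = 5.8288.
L₁/L₂ = 10^(0.4(M₂ − M₁)) = 10^(0.4 × 7.2025) = 10^2.88100 = 760.33.

L₁/L₂ = 760.3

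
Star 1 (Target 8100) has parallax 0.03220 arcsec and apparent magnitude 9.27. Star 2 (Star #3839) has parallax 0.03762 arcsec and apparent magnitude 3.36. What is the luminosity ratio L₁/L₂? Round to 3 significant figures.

L₁/L₂ = 0.00590

d₁ = 1/p₁ = 1/0.03220″ = 31.056 pc; d₂ = 1/p₂ = 1/0.03762″ = 26.582 pc.
M₁ = m₁ − 5 log₁₀ d₁ + 5 = 9.27 − 7.4607 + 5 = 6.8093.
M₂ = 3.36 − 7.1229 + 5 = 1.2371.
L₁/L₂ = 10^(0.4(M₂ − M₁)) = 10^(0.4 × (-5.5722)) = 10^(-2.22888) = 0.0059036.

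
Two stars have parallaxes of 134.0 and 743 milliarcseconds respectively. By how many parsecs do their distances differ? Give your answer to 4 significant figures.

6.117 pc

d_A = 1/0.1340″ = 7.4627 pc; d_B = 1/0.7430″ = 1.3459 pc.
|d_B − d_A| = |1.3459 − 7.4627| = 6.1168 pc.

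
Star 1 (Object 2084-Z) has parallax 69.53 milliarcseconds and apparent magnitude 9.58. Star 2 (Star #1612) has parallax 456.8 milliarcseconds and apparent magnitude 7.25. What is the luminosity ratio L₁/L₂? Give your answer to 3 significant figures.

L₁/L₂ = 5.05

d₁ = 1/p₁ = 1/0.06953″ = 14.382 pc; d₂ = 1/p₂ = 1/0.4568″ = 2.1891 pc.
M₁ = m₁ − 5 log₁₀ d₁ + 5 = 9.58 − 5.7891 + 5 = 8.7909.
M₂ = 7.25 − 1.7013 + 5 = 10.5487.
L₁/L₂ = 10^(0.4(M₂ − M₁)) = 10^(0.4 × 1.7578) = 10^0.70312 = 5.048.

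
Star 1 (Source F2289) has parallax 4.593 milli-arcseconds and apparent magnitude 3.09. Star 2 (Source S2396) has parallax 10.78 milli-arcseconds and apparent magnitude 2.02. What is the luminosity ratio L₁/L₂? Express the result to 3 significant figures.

L₁/L₂ = 2.06

d₁ = 1/p₁ = 1/0.004593″ = 217.72 pc; d₂ = 1/p₂ = 1/0.01078″ = 92.764 pc.
M₁ = m₁ − 5 log₁₀ d₁ + 5 = 3.09 − 11.6895 + 5 = -3.5995.
M₂ = 2.02 − 9.8369 + 5 = -2.8169.
L₁/L₂ = 10^(0.4(M₂ − M₁)) = 10^(0.4 × 0.7826) = 10^0.31304 = 2.0561.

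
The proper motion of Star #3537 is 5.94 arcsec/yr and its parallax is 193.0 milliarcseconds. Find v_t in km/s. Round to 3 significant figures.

d = 1/p = 1/0.1930″ = 5.1813 pc.
v_t = 4.74 × μ × d = 4.74 × 5.94 × 5.1813 = 145.88 km/s.

146 km/s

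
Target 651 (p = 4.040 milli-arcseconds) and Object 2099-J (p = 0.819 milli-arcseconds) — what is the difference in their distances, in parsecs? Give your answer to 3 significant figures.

d_A = 1/0.004040″ = 247.52 pc; d_B = 1/0.0008190″ = 1221 pc.
|d_B − d_A| = |1221 − 247.52| = 973.48 pc.

973 pc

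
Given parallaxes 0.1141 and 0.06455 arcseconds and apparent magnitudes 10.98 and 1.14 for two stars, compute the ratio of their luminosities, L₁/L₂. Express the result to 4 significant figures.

d₁ = 1/p₁ = 1/0.1141″ = 8.7642 pc; d₂ = 1/p₂ = 1/0.06455″ = 15.492 pc.
M₁ = m₁ − 5 log₁₀ d₁ + 5 = 10.98 − 4.7136 + 5 = 11.2664.
M₂ = 1.14 − 5.9505 + 5 = 0.1895.
L₁/L₂ = 10^(0.4(M₂ − M₁)) = 10^(0.4 × (-11.0769)) = 10^(-4.43076) = 0.000037089.

L₁/L₂ = 3.709 × 10^-5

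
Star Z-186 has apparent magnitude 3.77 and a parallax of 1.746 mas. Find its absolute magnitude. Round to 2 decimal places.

d = 1/p = 1/0.001746″ = 572.74 pc.
m − M = 5 log₁₀(572.74) − 5 = 13.7898 − 5 = 8.7898.
M = m − (m − M) = 3.77 − 8.7898 = -5.02.

M = -5.02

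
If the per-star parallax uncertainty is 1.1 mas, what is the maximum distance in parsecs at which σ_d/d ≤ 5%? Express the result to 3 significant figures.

σ_d/d = σ_p/p, so the condition is σ_p/p ≤ 0.05, i.e. p ≥ σ_p/0.05.
p_min = 1.1/0.05 = 22 mas = 0.022 arcsec.
d_max = 1/p_min = 1/0.022 = 45.455 pc.

45.5 pc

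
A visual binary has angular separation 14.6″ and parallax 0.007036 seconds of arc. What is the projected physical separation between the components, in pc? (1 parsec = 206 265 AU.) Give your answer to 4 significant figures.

d = 1/p = 1/0.007036″ = 142.13 pc.
At distance d (pc), an angle of θ arcsec spans θ·d AU: s = 14.6 × 142.13 = 2075.1 AU.
= 2075.1 / 206265 = 0.010060 pc.

0.01006 pc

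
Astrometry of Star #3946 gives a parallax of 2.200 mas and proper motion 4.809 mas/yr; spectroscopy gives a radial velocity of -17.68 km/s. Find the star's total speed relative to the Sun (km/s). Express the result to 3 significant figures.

20.5 km/s

d = 1/p = 1/0.002200″ = 454.55 pc.
μ = 4.809 mas/yr = 0.004809 ″/yr.
v_t = 4.740 μ d = 4.740 × 0.004809 × 454.55 = 10.361 km/s.
v = √(v_r² + v_t²) = √((-17.68)² + 10.361²) = √419.933 = 20.492 km/s.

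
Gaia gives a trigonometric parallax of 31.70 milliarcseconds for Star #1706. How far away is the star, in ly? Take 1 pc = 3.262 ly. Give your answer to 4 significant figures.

p = 31.70 milliarcseconds = 0.03170 arcsec.
d = 1/p = 1/0.03170 = 31.546 pc.
In light-years: 31.546 × 3.262 = 102.9 ly.

102.9 ly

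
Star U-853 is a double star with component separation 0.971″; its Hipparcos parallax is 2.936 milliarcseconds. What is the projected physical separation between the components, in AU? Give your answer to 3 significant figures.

d = 1/p = 1/0.002936″ = 340.6 pc.
At distance d (pc), an angle of θ arcsec spans θ·d AU: s = 0.971 × 340.6 = 330.72 AU.

331 AU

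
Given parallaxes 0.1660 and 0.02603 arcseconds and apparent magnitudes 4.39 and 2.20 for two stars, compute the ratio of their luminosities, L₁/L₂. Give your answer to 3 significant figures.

L₁/L₂ = 0.00327

d₁ = 1/p₁ = 1/0.1660″ = 6.0241 pc; d₂ = 1/p₂ = 1/0.02603″ = 38.417 pc.
M₁ = m₁ − 5 log₁₀ d₁ + 5 = 4.39 − 3.8995 + 5 = 5.4905.
M₂ = 2.20 − 7.9226 + 5 = -0.7226.
L₁/L₂ = 10^(0.4(M₂ − M₁)) = 10^(0.4 × (-6.2131)) = 10^(-2.48524) = 0.0032716.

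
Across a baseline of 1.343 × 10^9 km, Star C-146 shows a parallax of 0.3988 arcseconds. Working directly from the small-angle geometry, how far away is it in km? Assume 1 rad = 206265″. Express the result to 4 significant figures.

6.946 × 10^14 km

θ = 0.3988″ = 0.3988/206265 = 1.9334 × 10^-6 rad.
d = B/θ = (1.343 × 10^9) / (1.9334 × 10^-6) = 6.9463 × 10^14 km.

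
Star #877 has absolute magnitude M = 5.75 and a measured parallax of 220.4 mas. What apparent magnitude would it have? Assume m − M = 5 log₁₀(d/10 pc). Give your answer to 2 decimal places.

d = 1/p = 1/0.2204″ = 4.5372 pc.
m − M = 5 log₁₀ d − 5 = 5 log₁₀(4.5372) − 5 = 3.2839 − 5 = -1.7161.
m = M + (m − M) = 5.75 + (-1.7161) = 4.03.

m = 4.03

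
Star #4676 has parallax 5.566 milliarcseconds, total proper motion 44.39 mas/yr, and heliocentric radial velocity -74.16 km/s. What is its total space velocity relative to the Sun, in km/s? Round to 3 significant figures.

d = 1/p = 1/0.005566″ = 179.66 pc.
μ = 44.39 mas/yr = 0.04439 ″/yr.
v_t = 4.740 μ d = 4.740 × 0.04439 × 179.66 = 37.802 km/s.
v = √(v_r² + v_t²) = √((-74.16)² + 37.802²) = √6928.7 = 83.239 km/s.

83.2 km/s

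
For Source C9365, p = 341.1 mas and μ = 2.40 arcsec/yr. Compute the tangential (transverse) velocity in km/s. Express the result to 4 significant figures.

33.35 km/s

d = 1/p = 1/0.3411″ = 2.9317 pc.
v_t = 4.74 × μ × d = 4.74 × 2.40 × 2.9317 = 33.351 km/s.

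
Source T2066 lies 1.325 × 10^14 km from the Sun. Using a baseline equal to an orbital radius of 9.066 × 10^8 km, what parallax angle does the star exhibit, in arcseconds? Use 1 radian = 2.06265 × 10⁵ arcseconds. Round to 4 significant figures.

1.411 arcsec

θ ≈ B/d = (9.066 × 10^8) / (1.325 × 10^14) = 6.8423 × 10^-6 rad.
In arcseconds: 6.8423 × 10^-6 × 206265 = 1.4113″.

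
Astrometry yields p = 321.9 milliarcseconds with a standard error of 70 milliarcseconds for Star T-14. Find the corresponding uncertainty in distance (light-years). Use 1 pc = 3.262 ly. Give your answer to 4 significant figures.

d = 1/p, so σ_d = σ_p / p².
σ_d = 0.0700 / (0.3219)² = 0.0700 / 0.10362 = 0.67555 pc = 0.67555 × 3.262 ly = 2.2036 ly.

2.204 ly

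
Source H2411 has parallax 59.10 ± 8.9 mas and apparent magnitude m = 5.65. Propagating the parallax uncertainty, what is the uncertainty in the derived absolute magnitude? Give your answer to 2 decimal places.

M = m − 5 log₁₀ d + 5 = m + 5 log₁₀ p + 5, so ∂M/∂p = 5/(p ln 10).
σ_M = (5/ln 10) · (σ_p/p) = 2.1715 × 8.9/59.10 = 2.1715 × 0.15059 = 0.32701.

σ_M = 0.33 mag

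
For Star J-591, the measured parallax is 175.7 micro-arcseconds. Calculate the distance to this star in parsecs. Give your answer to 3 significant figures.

p = 175.7 micro-arcseconds = 0.0001757 arcsec.
d = 1/p = 1/0.0001757 = 5691.5 pc.

5690 pc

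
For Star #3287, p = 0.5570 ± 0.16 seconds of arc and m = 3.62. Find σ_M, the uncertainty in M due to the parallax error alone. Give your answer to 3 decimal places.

M = m − 5 log₁₀ d + 5 = m + 5 log₁₀ p + 5, so ∂M/∂p = 5/(p ln 10).
σ_M = (5/ln 10) · (σ_p/p) = 2.1715 × 0.16/0.5570 = 2.1715 × 0.28725 = 0.62376.

σ_M = 0.624 mag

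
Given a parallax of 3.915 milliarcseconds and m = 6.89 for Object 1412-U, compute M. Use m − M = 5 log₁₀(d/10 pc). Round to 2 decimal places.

M = -0.15

d = 1/p = 1/0.003915″ = 255.43 pc.
m − M = 5 log₁₀(255.43) − 5 = 12.0364 − 5 = 7.0364.
M = m − (m − M) = 6.89 − 7.0364 = -0.15.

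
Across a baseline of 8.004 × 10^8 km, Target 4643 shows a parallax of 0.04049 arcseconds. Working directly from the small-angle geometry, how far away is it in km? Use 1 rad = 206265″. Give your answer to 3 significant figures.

4.08 × 10^15 km

θ = 0.04049″ = 0.04049/206265 = 1.9630 × 10^-7 rad.
d = B/θ = (8.004 × 10^8) / (1.9630 × 10^-7) = 4.0774 × 10^15 km.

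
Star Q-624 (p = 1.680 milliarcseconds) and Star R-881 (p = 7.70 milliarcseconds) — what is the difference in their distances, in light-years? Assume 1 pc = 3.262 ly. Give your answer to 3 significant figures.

d_A = 1/0.001680″ = 595.24 pc; d_B = 1/0.007700″ = 129.87 pc.
|d_B − d_A| = |129.87 − 595.24| = 465.37 pc = 465.37 × 3.262 ly = 1518 ly.

1520 ly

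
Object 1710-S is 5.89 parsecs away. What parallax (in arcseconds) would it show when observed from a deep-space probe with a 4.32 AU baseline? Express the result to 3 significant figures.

0.733 arcsec

p (arcsec) = B (AU) / d (pc).
p = 4.32 / 5.89 = 0.73345 arcsec.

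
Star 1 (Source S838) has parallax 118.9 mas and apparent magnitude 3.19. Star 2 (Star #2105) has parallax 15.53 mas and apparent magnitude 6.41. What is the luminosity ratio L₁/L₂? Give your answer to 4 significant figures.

L₁/L₂ = 0.3311

d₁ = 1/p₁ = 1/0.1189″ = 8.4104 pc; d₂ = 1/p₂ = 1/0.01553″ = 64.392 pc.
M₁ = m₁ − 5 log₁₀ d₁ + 5 = 3.19 − 4.6241 + 5 = 3.5659.
M₂ = 6.41 − 9.0442 + 5 = 2.3658.
L₁/L₂ = 10^(0.4(M₂ − M₁)) = 10^(0.4 × (-1.2001)) = 10^(-0.48004) = 0.3311.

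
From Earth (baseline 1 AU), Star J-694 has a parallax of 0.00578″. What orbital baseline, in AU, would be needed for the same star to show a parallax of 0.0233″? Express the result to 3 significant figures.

Parallax scales linearly with baseline: p ∝ B, so B = p_target / p_Earth × 1 AU.
B = 0.0233 / 0.00578 = 4.0311 AU.

4.03 AU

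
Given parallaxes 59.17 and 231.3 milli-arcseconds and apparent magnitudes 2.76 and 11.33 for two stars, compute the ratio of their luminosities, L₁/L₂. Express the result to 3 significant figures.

d₁ = 1/p₁ = 1/0.05917″ = 16.9 pc; d₂ = 1/p₂ = 1/0.2313″ = 4.3234 pc.
M₁ = m₁ − 5 log₁₀ d₁ + 5 = 2.76 − 6.1394 + 5 = 1.6206.
M₂ = 11.33 − 3.1791 + 5 = 13.1509.
L₁/L₂ = 10^(0.4(M₂ − M₁)) = 10^(0.4 × 11.5303) = 10^4.61212 = 40937.

L₁/L₂ = 40900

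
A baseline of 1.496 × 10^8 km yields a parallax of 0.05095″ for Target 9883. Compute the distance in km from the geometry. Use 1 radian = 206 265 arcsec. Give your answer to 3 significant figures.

θ = 0.05095″ = 0.05095/206265 = 2.4701 × 10^-7 rad.
d = B/θ = (1.496 × 10^8) / (2.4701 × 10^-7) = 6.0564 × 10^14 km.

6.06 × 10^14 km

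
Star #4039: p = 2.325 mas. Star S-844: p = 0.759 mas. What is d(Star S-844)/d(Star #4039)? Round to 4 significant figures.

3.063

Since d = 1/p, d_B/d_A = p_A/p_B.
= 2.325 / 0.759 = 3.0632.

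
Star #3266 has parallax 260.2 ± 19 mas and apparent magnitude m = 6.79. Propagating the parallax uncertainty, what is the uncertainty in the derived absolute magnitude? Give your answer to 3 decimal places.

σ_M = 0.159 mag

M = m − 5 log₁₀ d + 5 = m + 5 log₁₀ p + 5, so ∂M/∂p = 5/(p ln 10).
σ_M = (5/ln 10) · (σ_p/p) = 2.1715 × 19/260.2 = 2.1715 × 0.073021 = 0.15857.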